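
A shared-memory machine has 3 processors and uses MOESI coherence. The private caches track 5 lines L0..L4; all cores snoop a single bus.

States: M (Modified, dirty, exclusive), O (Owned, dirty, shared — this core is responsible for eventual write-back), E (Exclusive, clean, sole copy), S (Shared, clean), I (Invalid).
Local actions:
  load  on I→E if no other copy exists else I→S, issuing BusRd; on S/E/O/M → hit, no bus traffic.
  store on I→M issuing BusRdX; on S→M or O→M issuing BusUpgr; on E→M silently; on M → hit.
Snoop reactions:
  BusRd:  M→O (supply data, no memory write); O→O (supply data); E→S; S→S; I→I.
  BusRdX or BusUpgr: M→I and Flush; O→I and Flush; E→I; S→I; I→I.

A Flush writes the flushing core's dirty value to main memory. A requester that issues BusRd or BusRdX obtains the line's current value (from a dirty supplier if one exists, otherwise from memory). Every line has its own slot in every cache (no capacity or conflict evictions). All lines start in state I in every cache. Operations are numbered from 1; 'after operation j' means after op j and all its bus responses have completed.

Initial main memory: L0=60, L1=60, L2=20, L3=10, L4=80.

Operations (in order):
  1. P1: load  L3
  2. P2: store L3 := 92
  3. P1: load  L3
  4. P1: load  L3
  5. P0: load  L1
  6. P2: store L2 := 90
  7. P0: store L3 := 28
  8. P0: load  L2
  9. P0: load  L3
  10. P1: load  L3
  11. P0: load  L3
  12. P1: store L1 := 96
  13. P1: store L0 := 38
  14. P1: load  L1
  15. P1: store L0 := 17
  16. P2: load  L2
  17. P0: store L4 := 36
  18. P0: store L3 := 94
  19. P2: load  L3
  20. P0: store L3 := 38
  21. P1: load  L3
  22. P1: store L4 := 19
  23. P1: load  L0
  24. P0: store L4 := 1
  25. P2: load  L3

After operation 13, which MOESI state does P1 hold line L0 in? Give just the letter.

state = M

  op1 P1: load  L3 → I/E/I on L3; bus BusRd; mem=10
  op2 P2: store L3 := 92 → I/I/M on L3; bus BusRdX; mem=10
  op3 P1: load  L3 → I/S/O on L3; bus BusRd; mem=10
  op4 P1: load  L3 → I/S/O on L3; bus (none); mem=10
  op5 P0: load  L1 → E/I/I on L1; bus BusRd; mem=60
  op6 P2: store L2 := 90 → I/I/M on L2; bus BusRdX; mem=20
  op7 P0: store L3 := 28 → M/I/I on L3; bus BusRdX Flush; mem=92
  op8 P0: load  L2 → S/I/O on L2; bus BusRd; mem=20
  op9 P0: load  L3 → M/I/I on L3; bus (none); mem=92
  op10 P1: load  L3 → O/S/I on L3; bus BusRd; mem=92
  op11 P0: load  L3 → O/S/I on L3; bus (none); mem=92
  op12 P1: store L1 := 96 → I/M/I on L1; bus BusRdX; mem=60
  op13 P1: store L0 := 38 → I/M/I on L0; bus BusRdX; mem=60
  op14 P1: load  L1 → I/M/I on L1; bus (none); mem=60
  op15 P1: store L0 := 17 → I/M/I on L0; bus (none); mem=60
  op16 P2: load  L2 → S/I/O on L2; bus (none); mem=20
  op17 P0: store L4 := 36 → M/I/I on L4; bus BusRdX; mem=80
  op18 P0: store L3 := 94 → M/I/I on L3; bus BusUpgr; mem=92
  op19 P2: load  L3 → O/I/S on L3; bus BusRd; mem=92
  op20 P0: store L3 := 38 → M/I/I on L3; bus BusUpgr; mem=92
  op21 P1: load  L3 → O/S/I on L3; bus BusRd; mem=92
  op22 P1: store L4 := 19 → I/M/I on L4; bus BusRdX Flush; mem=36
  op23 P1: load  L0 → I/M/I on L0; bus (none); mem=60
  op24 P0: store L4 := 1 → M/I/I on L4; bus BusRdX Flush; mem=19
  op25 P2: load  L3 → O/S/S on L3; bus BusRd; mem=92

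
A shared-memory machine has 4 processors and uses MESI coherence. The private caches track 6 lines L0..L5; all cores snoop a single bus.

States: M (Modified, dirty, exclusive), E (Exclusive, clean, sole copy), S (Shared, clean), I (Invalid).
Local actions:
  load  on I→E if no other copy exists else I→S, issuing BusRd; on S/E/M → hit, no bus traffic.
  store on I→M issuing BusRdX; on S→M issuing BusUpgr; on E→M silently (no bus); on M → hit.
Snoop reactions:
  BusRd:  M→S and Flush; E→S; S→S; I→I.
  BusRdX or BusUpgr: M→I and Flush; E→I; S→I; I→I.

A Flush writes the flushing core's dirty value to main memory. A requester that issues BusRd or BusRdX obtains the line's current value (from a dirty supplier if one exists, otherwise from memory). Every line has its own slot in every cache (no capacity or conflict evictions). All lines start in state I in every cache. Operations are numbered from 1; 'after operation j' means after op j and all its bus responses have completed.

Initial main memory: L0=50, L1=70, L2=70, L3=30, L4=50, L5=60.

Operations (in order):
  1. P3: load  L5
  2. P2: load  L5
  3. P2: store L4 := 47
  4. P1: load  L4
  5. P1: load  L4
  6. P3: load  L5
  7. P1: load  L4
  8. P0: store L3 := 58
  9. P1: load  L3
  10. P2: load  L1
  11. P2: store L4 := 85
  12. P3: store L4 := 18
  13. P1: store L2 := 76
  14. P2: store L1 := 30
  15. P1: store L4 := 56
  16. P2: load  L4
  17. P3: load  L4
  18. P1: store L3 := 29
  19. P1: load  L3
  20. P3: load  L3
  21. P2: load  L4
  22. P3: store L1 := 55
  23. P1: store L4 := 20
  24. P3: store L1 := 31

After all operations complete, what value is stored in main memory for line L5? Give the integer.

step 1: P3: load  L5  ⟶  IIIE  (L5)  txn=BusRd  M[L5]=60
step 2: P2: load  L5  ⟶  IISS  (L5)  txn=BusRd  M[L5]=60
step 3: P2: store L4 := 47  ⟶  IIMI  (L4)  txn=BusRdX  M[L4]=50
step 4: P1: load  L4  ⟶  ISSI  (L4)  txn=BusRd+Flush  M[L4]=47
step 5: P1: load  L4  ⟶  ISSI  (L4)  txn=∅  M[L4]=47
step 6: P3: load  L5  ⟶  IISS  (L5)  txn=∅  M[L5]=60
step 7: P1: load  L4  ⟶  ISSI  (L4)  txn=∅  M[L4]=47
step 8: P0: store L3 := 58  ⟶  MIII  (L3)  txn=BusRdX  M[L3]=30
step 9: P1: load  L3  ⟶  SSII  (L3)  txn=BusRd+Flush  M[L3]=58
step 10: P2: load  L1  ⟶  IIEI  (L1)  txn=BusRd  M[L1]=70
step 11: P2: store L4 := 85  ⟶  IIMI  (L4)  txn=BusUpgr  M[L4]=47
step 12: P3: store L4 := 18  ⟶  IIIM  (L4)  txn=BusRdX+Flush  M[L4]=85
step 13: P1: store L2 := 76  ⟶  IMII  (L2)  txn=BusRdX  M[L2]=70
step 14: P2: store L1 := 30  ⟶  IIMI  (L1)  txn=∅  M[L1]=70
step 15: P1: store L4 := 56  ⟶  IMII  (L4)  txn=BusRdX+Flush  M[L4]=18
step 16: P2: load  L4  ⟶  ISSI  (L4)  txn=BusRd+Flush  M[L4]=56
step 17: P3: load  L4  ⟶  ISSS  (L4)  txn=BusRd  M[L4]=56
step 18: P1: store L3 := 29  ⟶  IMII  (L3)  txn=BusUpgr  M[L3]=58
step 19: P1: load  L3  ⟶  IMII  (L3)  txn=∅  M[L3]=58
step 20: P3: load  L3  ⟶  ISIS  (L3)  txn=BusRd+Flush  M[L3]=29
step 21: P2: load  L4  ⟶  ISSS  (L4)  txn=∅  M[L4]=56
step 22: P3: store L1 := 55  ⟶  IIIM  (L1)  txn=BusRdX+Flush  M[L1]=30
step 23: P1: store L4 := 20  ⟶  IMII  (L4)  txn=BusUpgr  M[L4]=56
step 24: P3: store L1 := 31  ⟶  IIIM  (L1)  txn=∅  M[L1]=30

memory[L5] = 60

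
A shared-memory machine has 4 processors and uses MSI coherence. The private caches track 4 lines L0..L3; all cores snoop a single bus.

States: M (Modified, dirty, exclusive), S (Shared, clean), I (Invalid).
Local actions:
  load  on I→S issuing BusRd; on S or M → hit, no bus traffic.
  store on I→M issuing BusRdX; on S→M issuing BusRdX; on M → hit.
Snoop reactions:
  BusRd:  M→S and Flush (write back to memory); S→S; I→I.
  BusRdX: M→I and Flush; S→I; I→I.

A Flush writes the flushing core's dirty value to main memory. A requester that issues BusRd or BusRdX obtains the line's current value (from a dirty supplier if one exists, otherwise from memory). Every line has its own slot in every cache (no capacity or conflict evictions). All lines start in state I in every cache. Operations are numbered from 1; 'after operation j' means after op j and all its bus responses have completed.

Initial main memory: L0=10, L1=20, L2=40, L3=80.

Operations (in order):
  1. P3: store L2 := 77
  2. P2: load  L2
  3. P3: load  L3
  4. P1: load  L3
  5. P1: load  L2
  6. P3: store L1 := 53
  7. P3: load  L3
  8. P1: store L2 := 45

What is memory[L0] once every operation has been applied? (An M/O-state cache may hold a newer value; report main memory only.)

memory[L0] = 10

[1] P3: store L2 := 77 | P0:I, P1:I, P2:I, P3:M(77) | bus: BusRdX
[2] P2: load  L2 | P0:I, P1:I, P2:S(77), P3:S(77) | bus: BusRd,Flush
[3] P3: load  L3 | P0:I, P1:I, P2:I, P3:S(80) | bus: BusRd
[4] P1: load  L3 | P0:I, P1:S(80), P2:I, P3:S(80) | bus: BusRd
[5] P1: load  L2 | P0:I, P1:S(77), P2:S(77), P3:S(77) | bus: BusRd
[6] P3: store L1 := 53 | P0:I, P1:I, P2:I, P3:M(53) | bus: BusRdX
[7] P3: load  L3 | P0:I, P1:S(80), P2:I, P3:S(80) | bus: none
[8] P1: store L2 := 45 | P0:I, P1:M(45), P2:I, P3:I | bus: BusRdX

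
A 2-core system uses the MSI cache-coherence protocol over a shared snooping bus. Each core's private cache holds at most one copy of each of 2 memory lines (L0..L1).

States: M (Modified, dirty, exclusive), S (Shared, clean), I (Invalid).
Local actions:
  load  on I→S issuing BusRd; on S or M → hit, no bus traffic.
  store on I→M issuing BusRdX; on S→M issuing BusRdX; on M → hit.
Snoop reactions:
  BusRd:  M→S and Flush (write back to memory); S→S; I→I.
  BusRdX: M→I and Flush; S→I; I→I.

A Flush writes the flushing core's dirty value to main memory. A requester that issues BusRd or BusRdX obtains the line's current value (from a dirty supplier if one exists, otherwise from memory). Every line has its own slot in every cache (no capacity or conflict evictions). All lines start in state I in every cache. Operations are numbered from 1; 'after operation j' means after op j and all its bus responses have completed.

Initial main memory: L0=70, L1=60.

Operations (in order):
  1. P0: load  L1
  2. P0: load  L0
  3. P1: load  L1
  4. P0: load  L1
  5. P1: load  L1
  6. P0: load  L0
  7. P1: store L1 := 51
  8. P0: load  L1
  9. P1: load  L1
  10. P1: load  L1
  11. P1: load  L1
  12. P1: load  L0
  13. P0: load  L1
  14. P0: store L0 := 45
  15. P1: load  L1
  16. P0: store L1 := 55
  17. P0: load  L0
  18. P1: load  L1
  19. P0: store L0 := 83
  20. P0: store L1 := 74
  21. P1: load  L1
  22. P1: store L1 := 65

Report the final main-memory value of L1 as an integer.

  op1 P0: load  L1 → S/I on L1; bus BusRd; mem=60
  op2 P0: load  L0 → S/I on L0; bus BusRd; mem=70
  op3 P1: load  L1 → S/S on L1; bus BusRd; mem=60
  op4 P0: load  L1 → S/S on L1; bus (none); mem=60
  op5 P1: load  L1 → S/S on L1; bus (none); mem=60
  op6 P0: load  L0 → S/I on L0; bus (none); mem=70
  op7 P1: store L1 := 51 → I/M on L1; bus BusRdX; mem=60
  op8 P0: load  L1 → S/S on L1; bus BusRd Flush; mem=51
  op9 P1: load  L1 → S/S on L1; bus (none); mem=51
  op10 P1: load  L1 → S/S on L1; bus (none); mem=51
  op11 P1: load  L1 → S/S on L1; bus (none); mem=51
  op12 P1: load  L0 → S/S on L0; bus BusRd; mem=70
  op13 P0: load  L1 → S/S on L1; bus (none); mem=51
  op14 P0: store L0 := 45 → M/I on L0; bus BusRdX; mem=70
  op15 P1: load  L1 → S/S on L1; bus (none); mem=51
  op16 P0: store L1 := 55 → M/I on L1; bus BusRdX; mem=51
  op17 P0: load  L0 → M/I on L0; bus (none); mem=70
  op18 P1: load  L1 → S/S on L1; bus BusRd Flush; mem=55
  op19 P0: store L0 := 83 → M/I on L0; bus (none); mem=70
  op20 P0: store L1 := 74 → M/I on L1; bus BusRdX; mem=55
  op21 P1: load  L1 → S/S on L1; bus BusRd Flush; mem=74
  op22 P1: store L1 := 65 → I/M on L1; bus BusRdX; mem=74

memory[L1] = 74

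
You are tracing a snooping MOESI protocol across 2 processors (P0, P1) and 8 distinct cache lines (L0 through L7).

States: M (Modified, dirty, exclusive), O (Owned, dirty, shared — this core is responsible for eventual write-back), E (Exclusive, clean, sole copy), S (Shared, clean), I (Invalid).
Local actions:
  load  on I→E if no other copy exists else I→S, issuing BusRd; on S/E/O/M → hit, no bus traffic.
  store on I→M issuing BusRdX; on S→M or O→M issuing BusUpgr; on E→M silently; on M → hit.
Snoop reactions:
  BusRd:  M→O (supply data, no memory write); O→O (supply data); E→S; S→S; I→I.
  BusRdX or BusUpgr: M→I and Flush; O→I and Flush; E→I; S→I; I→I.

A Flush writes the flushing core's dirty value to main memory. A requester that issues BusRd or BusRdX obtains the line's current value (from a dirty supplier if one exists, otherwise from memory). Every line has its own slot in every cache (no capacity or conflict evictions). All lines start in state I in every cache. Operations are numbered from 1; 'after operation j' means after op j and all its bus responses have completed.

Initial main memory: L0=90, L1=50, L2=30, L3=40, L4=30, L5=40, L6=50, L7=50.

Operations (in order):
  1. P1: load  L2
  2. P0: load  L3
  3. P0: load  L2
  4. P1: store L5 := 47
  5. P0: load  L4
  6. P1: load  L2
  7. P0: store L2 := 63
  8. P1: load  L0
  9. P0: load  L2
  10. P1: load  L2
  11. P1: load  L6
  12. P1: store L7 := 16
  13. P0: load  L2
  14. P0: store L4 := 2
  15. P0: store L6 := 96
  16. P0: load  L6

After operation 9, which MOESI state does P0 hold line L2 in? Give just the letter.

state = M

  op1 P1: load  L2 → I/E on L2; bus BusRd; mem=30
  op2 P0: load  L3 → E/I on L3; bus BusRd; mem=40
  op3 P0: load  L2 → S/S on L2; bus BusRd; mem=30
  op4 P1: store L5 := 47 → I/M on L5; bus BusRdX; mem=40
  op5 P0: load  L4 → E/I on L4; bus BusRd; mem=30
  op6 P1: load  L2 → S/S on L2; bus (none); mem=30
  op7 P0: store L2 := 63 → M/I on L2; bus BusUpgr; mem=30
  op8 P1: load  L0 → I/E on L0; bus BusRd; mem=90
  op9 P0: load  L2 → M/I on L2; bus (none); mem=30
  op10 P1: load  L2 → O/S on L2; bus BusRd; mem=30
  op11 P1: load  L6 → I/E on L6; bus BusRd; mem=50
  op12 P1: store L7 := 16 → I/M on L7; bus BusRdX; mem=50
  op13 P0: load  L2 → O/S on L2; bus (none); mem=30
  op14 P0: store L4 := 2 → M/I on L4; bus (none); mem=30
  op15 P0: store L6 := 96 → M/I on L6; bus BusRdX; mem=50
  op16 P0: load  L6 → M/I on L6; bus (none); mem=50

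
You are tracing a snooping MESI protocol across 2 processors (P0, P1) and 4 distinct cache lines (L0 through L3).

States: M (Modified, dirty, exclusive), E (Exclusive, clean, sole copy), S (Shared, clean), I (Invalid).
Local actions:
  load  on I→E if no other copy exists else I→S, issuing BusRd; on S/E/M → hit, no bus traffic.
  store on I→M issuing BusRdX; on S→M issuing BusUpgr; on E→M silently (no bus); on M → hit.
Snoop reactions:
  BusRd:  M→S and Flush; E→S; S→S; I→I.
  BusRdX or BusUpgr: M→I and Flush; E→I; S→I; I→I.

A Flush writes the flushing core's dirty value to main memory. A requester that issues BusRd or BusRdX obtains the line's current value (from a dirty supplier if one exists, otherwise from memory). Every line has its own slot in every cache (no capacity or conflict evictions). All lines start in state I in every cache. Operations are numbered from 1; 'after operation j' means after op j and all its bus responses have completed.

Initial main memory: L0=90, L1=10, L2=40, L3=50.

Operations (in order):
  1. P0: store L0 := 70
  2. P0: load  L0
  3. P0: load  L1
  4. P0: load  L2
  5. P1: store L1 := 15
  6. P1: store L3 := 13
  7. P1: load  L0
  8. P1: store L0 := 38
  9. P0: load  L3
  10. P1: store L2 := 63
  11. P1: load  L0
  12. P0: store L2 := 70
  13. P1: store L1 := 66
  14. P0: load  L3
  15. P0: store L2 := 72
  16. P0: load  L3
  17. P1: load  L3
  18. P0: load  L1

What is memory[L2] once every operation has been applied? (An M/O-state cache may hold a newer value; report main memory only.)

1. P0: store L0 := 70  bus=[BusRdX]  L0: P0=M P1=I  mem[L0]=90
2. P0: load  L0  bus=[-]  L0: P0=M P1=I  mem[L0]=90
3. P0: load  L1  bus=[BusRd]  L1: P0=E P1=I  mem[L1]=10
4. P0: load  L2  bus=[BusRd]  L2: P0=E P1=I  mem[L2]=40
5. P1: store L1 := 15  bus=[BusRdX]  L1: P0=I P1=M  mem[L1]=10
6. P1: store L3 := 13  bus=[BusRdX]  L3: P0=I P1=M  mem[L3]=50
7. P1: load  L0  bus=[BusRd,Flush]  L0: P0=S P1=S  mem[L0]=70
8. P1: store L0 := 38  bus=[BusUpgr]  L0: P0=I P1=M  mem[L0]=70
9. P0: load  L3  bus=[BusRd,Flush]  L3: P0=S P1=S  mem[L3]=13
10. P1: store L2 := 63  bus=[BusRdX]  L2: P0=I P1=M  mem[L2]=40
11. P1: load  L0  bus=[-]  L0: P0=I P1=M  mem[L0]=70
12. P0: store L2 := 70  bus=[BusRdX,Flush]  L2: P0=M P1=I  mem[L2]=63
13. P1: store L1 := 66  bus=[-]  L1: P0=I P1=M  mem[L1]=10
14. P0: load  L3  bus=[-]  L3: P0=S P1=S  mem[L3]=13
15. P0: store L2 := 72  bus=[-]  L2: P0=M P1=I  mem[L2]=63
16. P0: load  L3  bus=[-]  L3: P0=S P1=S  mem[L3]=13
17. P1: load  L3  bus=[-]  L3: P0=S P1=S  mem[L3]=13
18. P0: load  L1  bus=[BusRd,Flush]  L1: P0=S P1=S  mem[L1]=66

memory[L2] = 63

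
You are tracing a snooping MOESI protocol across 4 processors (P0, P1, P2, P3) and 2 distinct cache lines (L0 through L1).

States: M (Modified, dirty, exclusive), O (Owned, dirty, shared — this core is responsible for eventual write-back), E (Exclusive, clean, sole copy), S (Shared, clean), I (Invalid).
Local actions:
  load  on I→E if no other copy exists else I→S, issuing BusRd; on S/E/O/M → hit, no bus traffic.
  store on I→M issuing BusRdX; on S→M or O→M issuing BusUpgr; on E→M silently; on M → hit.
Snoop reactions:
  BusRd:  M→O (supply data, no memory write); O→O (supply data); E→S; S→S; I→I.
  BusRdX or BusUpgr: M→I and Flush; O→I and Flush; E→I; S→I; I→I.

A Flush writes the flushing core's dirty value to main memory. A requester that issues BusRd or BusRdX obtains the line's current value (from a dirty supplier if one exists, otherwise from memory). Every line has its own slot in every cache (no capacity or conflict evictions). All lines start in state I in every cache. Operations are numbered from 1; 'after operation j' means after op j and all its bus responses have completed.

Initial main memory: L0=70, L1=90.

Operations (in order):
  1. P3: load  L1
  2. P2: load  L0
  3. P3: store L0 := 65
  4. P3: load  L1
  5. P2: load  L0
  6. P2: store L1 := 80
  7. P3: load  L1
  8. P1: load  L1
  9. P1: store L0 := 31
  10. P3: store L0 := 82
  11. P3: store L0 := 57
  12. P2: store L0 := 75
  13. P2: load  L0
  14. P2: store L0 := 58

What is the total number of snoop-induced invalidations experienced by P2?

step 1: P3: load  L1  ⟶  IIIE  (L1)  txn=BusRd  M[L1]=90
step 2: P2: load  L0  ⟶  IIEI  (L0)  txn=BusRd  M[L0]=70
step 3: P3: store L0 := 65  ⟶  IIIM  (L0)  txn=BusRdX  M[L0]=70
step 4: P3: load  L1  ⟶  IIIE  (L1)  txn=∅  M[L1]=90
step 5: P2: load  L0  ⟶  IISO  (L0)  txn=BusRd  M[L0]=70
step 6: P2: store L1 := 80  ⟶  IIMI  (L1)  txn=BusRdX  M[L1]=90
step 7: P3: load  L1  ⟶  IIOS  (L1)  txn=BusRd  M[L1]=90
step 8: P1: load  L1  ⟶  ISOS  (L1)  txn=BusRd  M[L1]=90
step 9: P1: store L0 := 31  ⟶  IMII  (L0)  txn=BusRdX+Flush  M[L0]=65
step 10: P3: store L0 := 82  ⟶  IIIM  (L0)  txn=BusRdX+Flush  M[L0]=31
step 11: P3: store L0 := 57  ⟶  IIIM  (L0)  txn=∅  M[L0]=31
step 12: P2: store L0 := 75  ⟶  IIMI  (L0)  txn=BusRdX+Flush  M[L0]=57
step 13: P2: load  L0  ⟶  IIMI  (L0)  txn=∅  M[L0]=57
step 14: P2: store L0 := 58  ⟶  IIMI  (L0)  txn=∅  M[L0]=57

invalidations = 2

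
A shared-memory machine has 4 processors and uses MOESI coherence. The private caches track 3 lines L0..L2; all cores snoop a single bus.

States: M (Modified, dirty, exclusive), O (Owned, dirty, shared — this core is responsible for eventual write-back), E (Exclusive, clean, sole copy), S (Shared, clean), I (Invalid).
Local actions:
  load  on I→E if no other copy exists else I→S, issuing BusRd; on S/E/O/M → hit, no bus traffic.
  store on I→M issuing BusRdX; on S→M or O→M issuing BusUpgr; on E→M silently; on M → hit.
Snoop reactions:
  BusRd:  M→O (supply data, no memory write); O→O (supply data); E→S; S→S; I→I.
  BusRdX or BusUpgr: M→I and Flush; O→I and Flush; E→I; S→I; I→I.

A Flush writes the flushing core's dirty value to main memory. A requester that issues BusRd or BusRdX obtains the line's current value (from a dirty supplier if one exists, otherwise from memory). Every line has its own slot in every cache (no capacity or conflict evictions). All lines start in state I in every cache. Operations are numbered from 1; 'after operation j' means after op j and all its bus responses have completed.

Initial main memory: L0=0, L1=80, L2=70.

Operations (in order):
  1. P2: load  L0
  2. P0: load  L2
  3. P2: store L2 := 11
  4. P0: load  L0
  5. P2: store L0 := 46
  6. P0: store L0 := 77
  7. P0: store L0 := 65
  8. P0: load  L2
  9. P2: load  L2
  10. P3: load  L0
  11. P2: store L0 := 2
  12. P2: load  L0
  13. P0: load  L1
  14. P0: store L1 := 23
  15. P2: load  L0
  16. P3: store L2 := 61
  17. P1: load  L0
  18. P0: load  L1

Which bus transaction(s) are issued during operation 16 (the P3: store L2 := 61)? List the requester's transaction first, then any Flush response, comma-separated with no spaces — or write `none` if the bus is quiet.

step 1: P2: load  L0  ⟶  IIEI  (L0)  txn=BusRd  M[L0]=0
step 2: P0: load  L2  ⟶  EIII  (L2)  txn=BusRd  M[L2]=70
step 3: P2: store L2 := 11  ⟶  IIMI  (L2)  txn=BusRdX  M[L2]=70
step 4: P0: load  L0  ⟶  SISI  (L0)  txn=BusRd  M[L0]=0
step 5: P2: store L0 := 46  ⟶  IIMI  (L0)  txn=BusUpgr  M[L0]=0
step 6: P0: store L0 := 77  ⟶  MIII  (L0)  txn=BusRdX+Flush  M[L0]=46
step 7: P0: store L0 := 65  ⟶  MIII  (L0)  txn=∅  M[L0]=46
step 8: P0: load  L2  ⟶  SIOI  (L2)  txn=BusRd  M[L2]=70
step 9: P2: load  L2  ⟶  SIOI  (L2)  txn=∅  M[L2]=70
step 10: P3: load  L0  ⟶  OIIS  (L0)  txn=BusRd  M[L0]=46
step 11: P2: store L0 := 2  ⟶  IIMI  (L0)  txn=BusRdX+Flush  M[L0]=65
step 12: P2: load  L0  ⟶  IIMI  (L0)  txn=∅  M[L0]=65
step 13: P0: load  L1  ⟶  EIII  (L1)  txn=BusRd  M[L1]=80
step 14: P0: store L1 := 23  ⟶  MIII  (L1)  txn=∅  M[L1]=80
step 15: P2: load  L0  ⟶  IIMI  (L0)  txn=∅  M[L0]=65
step 16: P3: store L2 := 61  ⟶  IIIM  (L2)  txn=BusRdX+Flush  M[L2]=11
step 17: P1: load  L0  ⟶  ISOI  (L0)  txn=BusRd  M[L0]=65
step 18: P0: load  L1  ⟶  MIII  (L1)  txn=∅  M[L1]=80

bus = BusRdX,Flush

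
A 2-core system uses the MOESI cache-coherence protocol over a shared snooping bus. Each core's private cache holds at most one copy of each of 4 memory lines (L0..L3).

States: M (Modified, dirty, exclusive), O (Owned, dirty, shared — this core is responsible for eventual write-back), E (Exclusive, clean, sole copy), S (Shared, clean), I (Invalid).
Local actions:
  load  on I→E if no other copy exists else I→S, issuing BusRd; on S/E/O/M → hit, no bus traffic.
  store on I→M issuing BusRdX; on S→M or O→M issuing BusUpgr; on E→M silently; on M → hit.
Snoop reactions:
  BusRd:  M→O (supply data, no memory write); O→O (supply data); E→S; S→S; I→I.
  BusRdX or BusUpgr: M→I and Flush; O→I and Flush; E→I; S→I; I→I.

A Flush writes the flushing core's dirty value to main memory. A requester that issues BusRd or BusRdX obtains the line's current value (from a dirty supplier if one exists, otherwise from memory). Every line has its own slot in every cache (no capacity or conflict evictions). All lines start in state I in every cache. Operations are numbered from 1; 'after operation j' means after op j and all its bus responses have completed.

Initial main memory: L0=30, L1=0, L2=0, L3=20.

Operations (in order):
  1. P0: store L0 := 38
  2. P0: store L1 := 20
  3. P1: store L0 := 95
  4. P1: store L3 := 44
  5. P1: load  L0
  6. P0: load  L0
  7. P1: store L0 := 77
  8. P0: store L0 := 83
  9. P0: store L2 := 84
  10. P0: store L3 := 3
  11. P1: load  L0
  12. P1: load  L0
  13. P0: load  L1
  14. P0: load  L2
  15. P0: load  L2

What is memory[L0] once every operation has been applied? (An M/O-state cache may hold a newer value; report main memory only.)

  op1 P0: store L0 := 38 → M/I on L0; bus BusRdX; mem=30
  op2 P0: store L1 := 20 → M/I on L1; bus BusRdX; mem=0
  op3 P1: store L0 := 95 → I/M on L0; bus BusRdX Flush; mem=38
  op4 P1: store L3 := 44 → I/M on L3; bus BusRdX; mem=20
  op5 P1: load  L0 → I/M on L0; bus (none); mem=38
  op6 P0: load  L0 → S/O on L0; bus BusRd; mem=38
  op7 P1: store L0 := 77 → I/M on L0; bus BusUpgr; mem=38
  op8 P0: store L0 := 83 → M/I on L0; bus BusRdX Flush; mem=77
  op9 P0: store L2 := 84 → M/I on L2; bus BusRdX; mem=0
  op10 P0: store L3 := 3 → M/I on L3; bus BusRdX Flush; mem=44
  op11 P1: load  L0 → O/S on L0; bus BusRd; mem=77
  op12 P1: load  L0 → O/S on L0; bus (none); mem=77
  op13 P0: load  L1 → M/I on L1; bus (none); mem=0
  op14 P0: load  L2 → M/I on L2; bus (none); mem=0
  op15 P0: load  L2 → M/I on L2; bus (none); mem=0

memory[L0] = 77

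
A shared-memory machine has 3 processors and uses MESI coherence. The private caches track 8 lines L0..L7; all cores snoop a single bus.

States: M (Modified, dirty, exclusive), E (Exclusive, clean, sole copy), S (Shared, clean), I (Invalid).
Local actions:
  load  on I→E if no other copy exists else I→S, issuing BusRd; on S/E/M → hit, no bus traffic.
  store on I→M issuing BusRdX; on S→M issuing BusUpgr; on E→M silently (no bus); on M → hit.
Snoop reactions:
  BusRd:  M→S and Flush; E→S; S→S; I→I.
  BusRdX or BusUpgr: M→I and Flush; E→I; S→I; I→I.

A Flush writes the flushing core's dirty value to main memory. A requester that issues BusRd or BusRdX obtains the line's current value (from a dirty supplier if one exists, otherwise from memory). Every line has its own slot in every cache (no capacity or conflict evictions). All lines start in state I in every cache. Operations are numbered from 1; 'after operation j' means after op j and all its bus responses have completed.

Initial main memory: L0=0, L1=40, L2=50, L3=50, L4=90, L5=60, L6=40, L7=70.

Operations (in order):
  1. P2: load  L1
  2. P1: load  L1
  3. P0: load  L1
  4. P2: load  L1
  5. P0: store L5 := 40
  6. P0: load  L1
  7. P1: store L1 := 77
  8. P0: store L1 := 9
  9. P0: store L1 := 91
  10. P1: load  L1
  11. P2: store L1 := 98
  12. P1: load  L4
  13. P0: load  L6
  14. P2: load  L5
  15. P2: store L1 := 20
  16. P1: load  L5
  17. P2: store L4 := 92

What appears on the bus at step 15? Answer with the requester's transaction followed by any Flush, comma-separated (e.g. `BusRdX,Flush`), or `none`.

bus = none

  op1 P2: load  L1 → I/I/E on L1; bus BusRd; mem=40
  op2 P1: load  L1 → I/S/S on L1; bus BusRd; mem=40
  op3 P0: load  L1 → S/S/S on L1; bus BusRd; mem=40
  op4 P2: load  L1 → S/S/S on L1; bus (none); mem=40
  op5 P0: store L5 := 40 → M/I/I on L5; bus BusRdX; mem=60
  op6 P0: load  L1 → S/S/S on L1; bus (none); mem=40
  op7 P1: store L1 := 77 → I/M/I on L1; bus BusUpgr; mem=40
  op8 P0: store L1 := 9 → M/I/I on L1; bus BusRdX Flush; mem=77
  op9 P0: store L1 := 91 → M/I/I on L1; bus (none); mem=77
  op10 P1: load  L1 → S/S/I on L1; bus BusRd Flush; mem=91
  op11 P2: store L1 := 98 → I/I/M on L1; bus BusRdX; mem=91
  op12 P1: load  L4 → I/E/I on L4; bus BusRd; mem=90
  op13 P0: load  L6 → E/I/I on L6; bus BusRd; mem=40
  op14 P2: load  L5 → S/I/S on L5; bus BusRd Flush; mem=40
  op15 P2: store L1 := 20 → I/I/M on L1; bus (none); mem=91
  op16 P1: load  L5 → S/S/S on L5; bus BusRd; mem=40
  op17 P2: store L4 := 92 → I/I/M on L4; bus BusRdX; mem=90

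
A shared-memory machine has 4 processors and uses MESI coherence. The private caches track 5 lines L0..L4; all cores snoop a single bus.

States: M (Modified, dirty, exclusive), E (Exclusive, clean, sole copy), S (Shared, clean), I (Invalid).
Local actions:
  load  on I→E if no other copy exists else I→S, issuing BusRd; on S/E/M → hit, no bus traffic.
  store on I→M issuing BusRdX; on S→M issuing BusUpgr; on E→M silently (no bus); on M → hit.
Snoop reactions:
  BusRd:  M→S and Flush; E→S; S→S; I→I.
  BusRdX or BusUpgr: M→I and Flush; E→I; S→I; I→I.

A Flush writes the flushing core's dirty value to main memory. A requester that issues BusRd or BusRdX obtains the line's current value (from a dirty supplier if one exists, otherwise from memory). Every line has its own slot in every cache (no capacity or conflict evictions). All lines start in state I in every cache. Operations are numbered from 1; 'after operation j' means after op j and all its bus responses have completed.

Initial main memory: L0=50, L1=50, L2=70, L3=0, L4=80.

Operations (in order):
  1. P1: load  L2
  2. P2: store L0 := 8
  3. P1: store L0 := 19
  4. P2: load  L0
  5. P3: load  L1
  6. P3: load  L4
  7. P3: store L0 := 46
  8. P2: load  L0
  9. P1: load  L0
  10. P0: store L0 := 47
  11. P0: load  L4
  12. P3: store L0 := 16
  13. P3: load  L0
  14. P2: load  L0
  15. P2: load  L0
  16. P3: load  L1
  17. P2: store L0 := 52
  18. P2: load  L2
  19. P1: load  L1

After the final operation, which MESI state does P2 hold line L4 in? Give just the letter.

state = I

1. P1: load  L2  bus=[BusRd]  L2: P0=I P1=E P2=I P3=I  mem[L2]=70
2. P2: store L0 := 8  bus=[BusRdX]  L0: P0=I P1=I P2=M P3=I  mem[L0]=50
3. P1: store L0 := 19  bus=[BusRdX,Flush]  L0: P0=I P1=M P2=I P3=I  mem[L0]=8
4. P2: load  L0  bus=[BusRd,Flush]  L0: P0=I P1=S P2=S P3=I  mem[L0]=19
5. P3: load  L1  bus=[BusRd]  L1: P0=I P1=I P2=I P3=E  mem[L1]=50
6. P3: load  L4  bus=[BusRd]  L4: P0=I P1=I P2=I P3=E  mem[L4]=80
7. P3: store L0 := 46  bus=[BusRdX]  L0: P0=I P1=I P2=I P3=M  mem[L0]=19
8. P2: load  L0  bus=[BusRd,Flush]  L0: P0=I P1=I P2=S P3=S  mem[L0]=46
9. P1: load  L0  bus=[BusRd]  L0: P0=I P1=S P2=S P3=S  mem[L0]=46
10. P0: store L0 := 47  bus=[BusRdX]  L0: P0=M P1=I P2=I P3=I  mem[L0]=46
11. P0: load  L4  bus=[BusRd]  L4: P0=S P1=I P2=I P3=S  mem[L4]=80
12. P3: store L0 := 16  bus=[BusRdX,Flush]  L0: P0=I P1=I P2=I P3=M  mem[L0]=47
13. P3: load  L0  bus=[-]  L0: P0=I P1=I P2=I P3=M  mem[L0]=47
14. P2: load  L0  bus=[BusRd,Flush]  L0: P0=I P1=I P2=S P3=S  mem[L0]=16
15. P2: load  L0  bus=[-]  L0: P0=I P1=I P2=S P3=S  mem[L0]=16
16. P3: load  L1  bus=[-]  L1: P0=I P1=I P2=I P3=E  mem[L1]=50
17. P2: store L0 := 52  bus=[BusUpgr]  L0: P0=I P1=I P2=M P3=I  mem[L0]=16
18. P2: load  L2  bus=[BusRd]  L2: P0=I P1=S P2=S P3=I  mem[L2]=70
19. P1: load  L1  bus=[BusRd]  L1: P0=I P1=S P2=I P3=S  mem[L1]=50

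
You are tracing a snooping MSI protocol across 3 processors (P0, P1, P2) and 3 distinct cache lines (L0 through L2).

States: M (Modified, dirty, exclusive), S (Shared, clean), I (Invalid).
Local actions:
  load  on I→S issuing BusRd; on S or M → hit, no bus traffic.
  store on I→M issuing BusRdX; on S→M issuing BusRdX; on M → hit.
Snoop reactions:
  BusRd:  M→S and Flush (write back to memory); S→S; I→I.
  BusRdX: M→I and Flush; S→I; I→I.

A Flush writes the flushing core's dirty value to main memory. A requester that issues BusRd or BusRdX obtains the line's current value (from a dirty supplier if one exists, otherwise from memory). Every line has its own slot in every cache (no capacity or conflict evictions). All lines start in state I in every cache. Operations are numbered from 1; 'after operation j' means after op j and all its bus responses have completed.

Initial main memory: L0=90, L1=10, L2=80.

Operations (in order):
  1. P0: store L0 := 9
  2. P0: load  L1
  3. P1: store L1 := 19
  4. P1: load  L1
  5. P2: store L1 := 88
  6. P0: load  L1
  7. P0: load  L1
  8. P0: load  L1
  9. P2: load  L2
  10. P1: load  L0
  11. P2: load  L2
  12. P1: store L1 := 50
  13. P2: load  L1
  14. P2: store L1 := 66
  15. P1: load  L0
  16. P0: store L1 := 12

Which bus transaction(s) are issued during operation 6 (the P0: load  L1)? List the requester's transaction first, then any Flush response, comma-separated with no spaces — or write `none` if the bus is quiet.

1. P0: store L0 := 9  bus=[BusRdX]  L0: P0=M P1=I P2=I  mem[L0]=90
2. P0: load  L1  bus=[BusRd]  L1: P0=S P1=I P2=I  mem[L1]=10
3. P1: store L1 := 19  bus=[BusRdX]  L1: P0=I P1=M P2=I  mem[L1]=10
4. P1: load  L1  bus=[-]  L1: P0=I P1=M P2=I  mem[L1]=10
5. P2: store L1 := 88  bus=[BusRdX,Flush]  L1: P0=I P1=I P2=M  mem[L1]=19
6. P0: load  L1  bus=[BusRd,Flush]  L1: P0=S P1=I P2=S  mem[L1]=88
7. P0: load  L1  bus=[-]  L1: P0=S P1=I P2=S  mem[L1]=88
8. P0: load  L1  bus=[-]  L1: P0=S P1=I P2=S  mem[L1]=88
9. P2: load  L2  bus=[BusRd]  L2: P0=I P1=I P2=S  mem[L2]=80
10. P1: load  L0  bus=[BusRd,Flush]  L0: P0=S P1=S P2=I  mem[L0]=9
11. P2: load  L2  bus=[-]  L2: P0=I P1=I P2=S  mem[L2]=80
12. P1: store L1 := 50  bus=[BusRdX]  L1: P0=I P1=M P2=I  mem[L1]=88
13. P2: load  L1  bus=[BusRd,Flush]  L1: P0=I P1=S P2=S  mem[L1]=50
14. P2: store L1 := 66  bus=[BusRdX]  L1: P0=I P1=I P2=M  mem[L1]=50
15. P1: load  L0  bus=[-]  L0: P0=S P1=S P2=I  mem[L0]=9
16. P0: store L1 := 12  bus=[BusRdX,Flush]  L1: P0=M P1=I P2=I  mem[L1]=66

bus = BusRd,Flush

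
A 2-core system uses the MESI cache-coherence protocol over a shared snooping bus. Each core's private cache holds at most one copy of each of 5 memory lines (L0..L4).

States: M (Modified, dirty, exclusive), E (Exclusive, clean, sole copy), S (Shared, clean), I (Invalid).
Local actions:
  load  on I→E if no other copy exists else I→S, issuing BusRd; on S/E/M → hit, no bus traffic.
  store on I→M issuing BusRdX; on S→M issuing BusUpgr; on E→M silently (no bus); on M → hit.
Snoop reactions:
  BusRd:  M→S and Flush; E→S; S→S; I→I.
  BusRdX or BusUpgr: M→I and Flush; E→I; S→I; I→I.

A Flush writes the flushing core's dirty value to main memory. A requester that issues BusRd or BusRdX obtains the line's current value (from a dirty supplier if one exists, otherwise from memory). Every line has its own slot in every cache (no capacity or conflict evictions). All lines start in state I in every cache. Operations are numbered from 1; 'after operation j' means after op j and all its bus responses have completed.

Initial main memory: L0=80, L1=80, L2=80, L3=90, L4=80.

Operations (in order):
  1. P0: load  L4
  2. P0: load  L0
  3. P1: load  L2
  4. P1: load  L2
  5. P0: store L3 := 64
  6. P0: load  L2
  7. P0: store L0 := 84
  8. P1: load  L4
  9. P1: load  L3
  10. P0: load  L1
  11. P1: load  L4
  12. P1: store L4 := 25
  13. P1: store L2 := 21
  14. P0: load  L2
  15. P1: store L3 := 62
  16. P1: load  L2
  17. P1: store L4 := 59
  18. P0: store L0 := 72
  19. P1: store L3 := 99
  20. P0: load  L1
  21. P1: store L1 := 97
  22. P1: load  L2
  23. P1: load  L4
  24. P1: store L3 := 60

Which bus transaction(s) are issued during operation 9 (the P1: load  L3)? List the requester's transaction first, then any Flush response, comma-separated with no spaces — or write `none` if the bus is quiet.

bus = BusRd,Flush

step 1: P0: load  L4  ⟶  EI  (L4)  txn=BusRd  M[L4]=80
step 2: P0: load  L0  ⟶  EI  (L0)  txn=BusRd  M[L0]=80
step 3: P1: load  L2  ⟶  IE  (L2)  txn=BusRd  M[L2]=80
step 4: P1: load  L2  ⟶  IE  (L2)  txn=∅  M[L2]=80
step 5: P0: store L3 := 64  ⟶  MI  (L3)  txn=BusRdX  M[L3]=90
step 6: P0: load  L2  ⟶  SS  (L2)  txn=BusRd  M[L2]=80
step 7: P0: store L0 := 84  ⟶  MI  (L0)  txn=∅  M[L0]=80
step 8: P1: load  L4  ⟶  SS  (L4)  txn=BusRd  M[L4]=80
step 9: P1: load  L3  ⟶  SS  (L3)  txn=BusRd+Flush  M[L3]=64
step 10: P0: load  L1  ⟶  EI  (L1)  txn=BusRd  M[L1]=80
step 11: P1: load  L4  ⟶  SS  (L4)  txn=∅  M[L4]=80
step 12: P1: store L4 := 25  ⟶  IM  (L4)  txn=BusUpgr  M[L4]=80
step 13: P1: store L2 := 21  ⟶  IM  (L2)  txn=BusUpgr  M[L2]=80
step 14: P0: load  L2  ⟶  SS  (L2)  txn=BusRd+Flush  M[L2]=21
step 15: P1: store L3 := 62  ⟶  IM  (L3)  txn=BusUpgr  M[L3]=64
step 16: P1: load  L2  ⟶  SS  (L2)  txn=∅  M[L2]=21
step 17: P1: store L4 := 59  ⟶  IM  (L4)  txn=∅  M[L4]=80
step 18: P0: store L0 := 72  ⟶  MI  (L0)  txn=∅  M[L0]=80
step 19: P1: store L3 := 99  ⟶  IM  (L3)  txn=∅  M[L3]=64
step 20: P0: load  L1  ⟶  EI  (L1)  txn=∅  M[L1]=80
step 21: P1: store L1 := 97  ⟶  IM  (L1)  txn=BusRdX  M[L1]=80
step 22: P1: load  L2  ⟶  SS  (L2)  txn=∅  M[L2]=21
step 23: P1: load  L4  ⟶  IM  (L4)  txn=∅  M[L4]=80
step 24: P1: store L3 := 60  ⟶  IM  (L3)  txn=∅  M[L3]=64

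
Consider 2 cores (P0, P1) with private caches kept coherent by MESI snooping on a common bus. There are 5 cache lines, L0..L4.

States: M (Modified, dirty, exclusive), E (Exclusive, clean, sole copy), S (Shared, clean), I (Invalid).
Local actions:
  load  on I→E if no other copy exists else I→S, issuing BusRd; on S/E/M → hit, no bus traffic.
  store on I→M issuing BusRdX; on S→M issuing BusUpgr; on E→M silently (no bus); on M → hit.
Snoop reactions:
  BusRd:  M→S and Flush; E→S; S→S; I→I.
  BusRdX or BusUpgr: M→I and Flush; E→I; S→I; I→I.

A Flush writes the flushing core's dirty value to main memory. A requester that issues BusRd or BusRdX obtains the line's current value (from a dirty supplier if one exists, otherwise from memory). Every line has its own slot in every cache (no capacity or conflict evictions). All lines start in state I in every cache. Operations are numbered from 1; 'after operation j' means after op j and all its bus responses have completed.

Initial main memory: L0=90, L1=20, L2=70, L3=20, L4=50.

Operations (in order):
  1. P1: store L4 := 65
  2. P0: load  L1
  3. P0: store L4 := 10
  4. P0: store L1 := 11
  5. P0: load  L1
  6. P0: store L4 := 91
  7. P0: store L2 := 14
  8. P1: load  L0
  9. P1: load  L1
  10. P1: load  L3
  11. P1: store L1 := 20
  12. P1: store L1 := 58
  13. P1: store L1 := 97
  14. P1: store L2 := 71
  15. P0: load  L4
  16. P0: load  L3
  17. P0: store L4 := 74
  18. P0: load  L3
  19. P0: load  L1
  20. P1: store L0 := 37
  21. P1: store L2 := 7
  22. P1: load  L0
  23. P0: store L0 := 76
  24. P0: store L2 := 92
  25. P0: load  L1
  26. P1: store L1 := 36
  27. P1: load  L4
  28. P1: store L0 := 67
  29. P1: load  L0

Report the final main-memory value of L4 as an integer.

step 1: P1: store L4 := 65  ⟶  IM  (L4)  txn=BusRdX  M[L4]=50
step 2: P0: load  L1  ⟶  EI  (L1)  txn=BusRd  M[L1]=20
step 3: P0: store L4 := 10  ⟶  MI  (L4)  txn=BusRdX+Flush  M[L4]=65
step 4: P0: store L1 := 11  ⟶  MI  (L1)  txn=∅  M[L1]=20
step 5: P0: load  L1  ⟶  MI  (L1)  txn=∅  M[L1]=20
step 6: P0: store L4 := 91  ⟶  MI  (L4)  txn=∅  M[L4]=65
step 7: P0: store L2 := 14  ⟶  MI  (L2)  txn=BusRdX  M[L2]=70
step 8: P1: load  L0  ⟶  IE  (L0)  txn=BusRd  M[L0]=90
step 9: P1: load  L1  ⟶  SS  (L1)  txn=BusRd+Flush  M[L1]=11
step 10: P1: load  L3  ⟶  IE  (L3)  txn=BusRd  M[L3]=20
step 11: P1: store L1 := 20  ⟶  IM  (L1)  txn=BusUpgr  M[L1]=11
step 12: P1: store L1 := 58  ⟶  IM  (L1)  txn=∅  M[L1]=11
step 13: P1: store L1 := 97  ⟶  IM  (L1)  txn=∅  M[L1]=11
step 14: P1: store L2 := 71  ⟶  IM  (L2)  txn=BusRdX+Flush  M[L2]=14
step 15: P0: load  L4  ⟶  MI  (L4)  txn=∅  M[L4]=65
step 16: P0: load  L3  ⟶  SS  (L3)  txn=BusRd  M[L3]=20
step 17: P0: store L4 := 74  ⟶  MI  (L4)  txn=∅  M[L4]=65
step 18: P0: load  L3  ⟶  SS  (L3)  txn=∅  M[L3]=20
step 19: P0: load  L1  ⟶  SS  (L1)  txn=BusRd+Flush  M[L1]=97
step 20: P1: store L0 := 37  ⟶  IM  (L0)  txn=∅  M[L0]=90
step 21: P1: store L2 := 7  ⟶  IM  (L2)  txn=∅  M[L2]=14
step 22: P1: load  L0  ⟶  IM  (L0)  txn=∅  M[L0]=90
step 23: P0: store L0 := 76  ⟶  MI  (L0)  txn=BusRdX+Flush  M[L0]=37
step 24: P0: store L2 := 92  ⟶  MI  (L2)  txn=BusRdX+Flush  M[L2]=7
step 25: P0: load  L1  ⟶  SS  (L1)  txn=∅  M[L1]=97
step 26: P1: store L1 := 36  ⟶  IM  (L1)  txn=BusUpgr  M[L1]=97
step 27: P1: load  L4  ⟶  SS  (L4)  txn=BusRd+Flush  M[L4]=74
step 28: P1: store L0 := 67  ⟶  IM  (L0)  txn=BusRdX+Flush  M[L0]=76
step 29: P1: load  L0  ⟶  IM  (L0)  txn=∅  M[L0]=76

memory[L4] = 74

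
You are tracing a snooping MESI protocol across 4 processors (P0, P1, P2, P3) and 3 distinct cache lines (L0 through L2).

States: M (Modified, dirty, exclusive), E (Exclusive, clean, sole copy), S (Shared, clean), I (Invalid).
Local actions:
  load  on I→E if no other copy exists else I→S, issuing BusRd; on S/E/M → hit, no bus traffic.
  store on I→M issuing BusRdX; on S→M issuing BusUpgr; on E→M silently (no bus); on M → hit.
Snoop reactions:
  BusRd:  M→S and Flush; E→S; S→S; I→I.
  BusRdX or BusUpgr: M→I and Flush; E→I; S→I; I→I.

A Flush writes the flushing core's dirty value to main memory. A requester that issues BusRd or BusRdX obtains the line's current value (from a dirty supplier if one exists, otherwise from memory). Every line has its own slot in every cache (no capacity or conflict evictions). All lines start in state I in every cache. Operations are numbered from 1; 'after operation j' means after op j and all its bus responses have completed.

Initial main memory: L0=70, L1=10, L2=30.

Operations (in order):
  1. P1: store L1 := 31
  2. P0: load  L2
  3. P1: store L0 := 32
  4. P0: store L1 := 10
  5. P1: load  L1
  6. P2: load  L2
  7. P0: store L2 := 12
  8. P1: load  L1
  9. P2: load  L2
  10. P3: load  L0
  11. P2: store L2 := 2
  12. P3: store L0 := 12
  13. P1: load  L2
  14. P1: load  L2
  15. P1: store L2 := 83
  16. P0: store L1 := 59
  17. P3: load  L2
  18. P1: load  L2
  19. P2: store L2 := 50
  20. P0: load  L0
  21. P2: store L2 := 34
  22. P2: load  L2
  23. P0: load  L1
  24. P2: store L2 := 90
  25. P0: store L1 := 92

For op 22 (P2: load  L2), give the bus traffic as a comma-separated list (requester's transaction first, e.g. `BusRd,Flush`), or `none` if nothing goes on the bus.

step 1: P1: store L1 := 31  ⟶  IMII  (L1)  txn=BusRdX  M[L1]=10
step 2: P0: load  L2  ⟶  EIII  (L2)  txn=BusRd  M[L2]=30
step 3: P1: store L0 := 32  ⟶  IMII  (L0)  txn=BusRdX  M[L0]=70
step 4: P0: store L1 := 10  ⟶  MIII  (L1)  txn=BusRdX+Flush  M[L1]=31
step 5: P1: load  L1  ⟶  SSII  (L1)  txn=BusRd+Flush  M[L1]=10
step 6: P2: load  L2  ⟶  SISI  (L2)  txn=BusRd  M[L2]=30
step 7: P0: store L2 := 12  ⟶  MIII  (L2)  txn=BusUpgr  M[L2]=30
step 8: P1: load  L1  ⟶  SSII  (L1)  txn=∅  M[L1]=10
step 9: P2: load  L2  ⟶  SISI  (L2)  txn=BusRd+Flush  M[L2]=12
step 10: P3: load  L0  ⟶  ISIS  (L0)  txn=BusRd+Flush  M[L0]=32
step 11: P2: store L2 := 2  ⟶  IIMI  (L2)  txn=BusUpgr  M[L2]=12
step 12: P3: store L0 := 12  ⟶  IIIM  (L0)  txn=BusUpgr  M[L0]=32
step 13: P1: load  L2  ⟶  ISSI  (L2)  txn=BusRd+Flush  M[L2]=2
step 14: P1: load  L2  ⟶  ISSI  (L2)  txn=∅  M[L2]=2
step 15: P1: store L2 := 83  ⟶  IMII  (L2)  txn=BusUpgr  M[L2]=2
step 16: P0: store L1 := 59  ⟶  MIII  (L1)  txn=BusUpgr  M[L1]=10
step 17: P3: load  L2  ⟶  ISIS  (L2)  txn=BusRd+Flush  M[L2]=83
step 18: P1: load  L2  ⟶  ISIS  (L2)  txn=∅  M[L2]=83
step 19: P2: store L2 := 50  ⟶  IIMI  (L2)  txn=BusRdX  M[L2]=83
step 20: P0: load  L0  ⟶  SIIS  (L0)  txn=BusRd+Flush  M[L0]=12
step 21: P2: store L2 := 34  ⟶  IIMI  (L2)  txn=∅  M[L2]=83
step 22: P2: load  L2  ⟶  IIMI  (L2)  txn=∅  M[L2]=83
step 23: P0: load  L1  ⟶  MIII  (L1)  txn=∅  M[L1]=10
step 24: P2: store L2 := 90  ⟶  IIMI  (L2)  txn=∅  M[L2]=83
step 25: P0: store L1 := 92  ⟶  MIII  (L1)  txn=∅  M[L1]=10

bus = none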